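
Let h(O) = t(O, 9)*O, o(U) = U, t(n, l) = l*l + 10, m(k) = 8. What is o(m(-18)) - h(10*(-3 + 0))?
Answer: 2738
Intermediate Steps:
t(n, l) = 10 + l**2 (t(n, l) = l**2 + 10 = 10 + l**2)
h(O) = 91*O (h(O) = (10 + 9**2)*O = (10 + 81)*O = 91*O)
o(m(-18)) - h(10*(-3 + 0)) = 8 - 91*10*(-3 + 0) = 8 - 91*10*(-3) = 8 - 91*(-30) = 8 - 1*(-2730) = 8 + 2730 = 2738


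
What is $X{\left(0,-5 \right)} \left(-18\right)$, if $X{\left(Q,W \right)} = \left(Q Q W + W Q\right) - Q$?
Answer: $0$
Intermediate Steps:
$X{\left(Q,W \right)} = - Q + Q W + W Q^{2}$ ($X{\left(Q,W \right)} = \left(Q^{2} W + Q W\right) - Q = \left(W Q^{2} + Q W\right) - Q = \left(Q W + W Q^{2}\right) - Q = - Q + Q W + W Q^{2}$)
$X{\left(0,-5 \right)} \left(-18\right) = 0 \left(-1 - 5 + 0 \left(-5\right)\right) \left(-18\right) = 0 \left(-1 - 5 + 0\right) \left(-18\right) = 0 \left(-6\right) \left(-18\right) = 0 \left(-18\right) = 0$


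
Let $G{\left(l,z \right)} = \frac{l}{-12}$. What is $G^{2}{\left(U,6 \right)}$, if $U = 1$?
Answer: $\frac{1}{144} \approx 0.0069444$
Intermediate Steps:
$G{\left(l,z \right)} = - \frac{l}{12}$ ($G{\left(l,z \right)} = l \left(- \frac{1}{12}\right) = - \frac{l}{12}$)
$G^{2}{\left(U,6 \right)} = \left(\left(- \frac{1}{12}\right) 1\right)^{2} = \left(- \frac{1}{12}\right)^{2} = \frac{1}{144}$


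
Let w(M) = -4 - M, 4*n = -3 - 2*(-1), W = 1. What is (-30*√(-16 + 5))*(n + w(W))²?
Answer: -6615*I*√11/8 ≈ -2742.4*I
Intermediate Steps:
n = -¼ (n = (-3 - 2*(-1))/4 = (-3 + 2)/4 = (¼)*(-1) = -¼ ≈ -0.25000)
(-30*√(-16 + 5))*(n + w(W))² = (-30*√(-16 + 5))*(-¼ + (-4 - 1*1))² = (-30*I*√11)*(-¼ + (-4 - 1))² = (-30*I*√11)*(-¼ - 5)² = (-30*I*√11)*(-21/4)² = -30*I*√11*(441/16) = -6615*I*√11/8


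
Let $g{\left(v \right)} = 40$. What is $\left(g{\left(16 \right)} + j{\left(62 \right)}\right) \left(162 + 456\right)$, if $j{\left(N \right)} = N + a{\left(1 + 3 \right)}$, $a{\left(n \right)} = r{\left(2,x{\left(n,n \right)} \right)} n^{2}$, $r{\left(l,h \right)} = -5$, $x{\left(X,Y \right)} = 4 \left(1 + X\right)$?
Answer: $13596$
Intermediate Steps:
$x{\left(X,Y \right)} = 4 + 4 X$
$a{\left(n \right)} = - 5 n^{2}$
$j{\left(N \right)} = -80 + N$ ($j{\left(N \right)} = N - 5 \left(1 + 3\right)^{2} = N - 5 \cdot 4^{2} = N - 80 = -80 + N$)
$\left(g{\left(16 \right)} + j{\left(62 \right)}\right) \left(162 + 456\right) = \left(40 + \left(-80 + 62\right)\right) \left(162 + 456\right) = \left(40 - 18\right) 618 = 22 \cdot 618 = 13596$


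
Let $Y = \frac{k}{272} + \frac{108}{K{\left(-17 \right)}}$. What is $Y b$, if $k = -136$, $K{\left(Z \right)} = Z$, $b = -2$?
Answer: $\frac{233}{17} \approx 13.706$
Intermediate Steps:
$Y = - \frac{233}{34}$ ($Y = - \frac{136}{272} + \frac{108}{-17} = \left(-136\right) \frac{1}{272} + 108 \left(- \frac{1}{17}\right) = - \frac{1}{2} - \frac{108}{17} = - \frac{233}{34} \approx -6.8529$)
$Y b = \left(- \frac{233}{34}\right) \left(-2\right) = \frac{233}{17}$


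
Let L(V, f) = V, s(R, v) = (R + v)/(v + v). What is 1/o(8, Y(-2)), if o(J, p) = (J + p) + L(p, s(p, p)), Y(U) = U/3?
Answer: 3/20 ≈ 0.15000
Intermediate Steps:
s(R, v) = (R + v)/(2*v) (s(R, v) = (R + v)/((2*v)) = (R + v)*(1/(2*v)) = (R + v)/(2*v))
Y(U) = U/3 (Y(U) = U*(⅓) = U/3)
o(J, p) = J + 2*p (o(J, p) = (J + p) + p = J + 2*p)
1/o(8, Y(-2)) = 1/(8 + 2*((⅓)*(-2))) = 1/(8 + 2*(-⅔)) = 1/(8 - 4/3) = 1/(20/3) = 3/20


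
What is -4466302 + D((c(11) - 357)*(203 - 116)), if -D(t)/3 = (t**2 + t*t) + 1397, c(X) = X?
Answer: -5441252917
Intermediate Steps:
D(t) = -4191 - 6*t**2 (D(t) = -3*((t**2 + t*t) + 1397) = -3*((t**2 + t**2) + 1397) = -3*(2*t**2 + 1397) = -3*(1397 + 2*t**2) = -4191 - 6*t**2)
-4466302 + D((c(11) - 357)*(203 - 116)) = -4466302 + (-4191 - 6*(11 - 357)**2*(203 - 116)**2) = -4466302 + (-4191 - 6*(-346*87)**2) = -4466302 + (-4191 - 6*(-30102)**2) = -4466302 + (-4191 - 6*906130404) = -4466302 + (-4191 - 5436782424) = -4466302 - 5436786615 = -5441252917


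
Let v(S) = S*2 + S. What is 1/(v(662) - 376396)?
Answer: -1/374410 ≈ -2.6709e-6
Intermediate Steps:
v(S) = 3*S (v(S) = 2*S + S = 3*S)
1/(v(662) - 376396) = 1/(3*662 - 376396) = 1/(1986 - 376396) = 1/(-374410) = -1/374410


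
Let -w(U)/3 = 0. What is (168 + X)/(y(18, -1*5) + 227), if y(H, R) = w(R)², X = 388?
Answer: 556/227 ≈ 2.4493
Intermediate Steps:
w(U) = 0 (w(U) = -3*0 = 0)
y(H, R) = 0 (y(H, R) = 0² = 0)
(168 + X)/(y(18, -1*5) + 227) = (168 + 388)/(0 + 227) = 556/227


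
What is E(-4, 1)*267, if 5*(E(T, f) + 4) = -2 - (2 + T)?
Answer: -1068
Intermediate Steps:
E(T, f) = -24/5 - T/5 (E(T, f) = -4 + (-2 - (2 + T))/5 = -4 + (-2 + (-2 - T))/5 = -4 + (-4 - T)/5 = -4 + (-4/5 - T/5) = -24/5 - T/5)
E(-4, 1)*267 = (-24/5 - 1/5*(-4))*267 = (-24/5 + 4/5)*267 = -4*267 = -1068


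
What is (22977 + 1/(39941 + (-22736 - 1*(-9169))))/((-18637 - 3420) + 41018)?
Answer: 605995399/500077414 ≈ 1.2118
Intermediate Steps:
(22977 + 1/(39941 + (-22736 - 1*(-9169))))/((-18637 - 3420) + 41018) = (22977 + 1/(39941 + (-22736 + 9169)))/(-22057 + 41018) = (22977 + 1/(39941 - 13567))/18961 = (22977 + 1/26374)*(1/18961) = (605995399/26374)*(1/18961) = 605995399/500077414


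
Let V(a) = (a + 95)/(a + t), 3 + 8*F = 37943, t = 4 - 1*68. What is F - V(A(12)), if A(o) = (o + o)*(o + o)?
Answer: 2427489/512 ≈ 4741.2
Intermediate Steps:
t = -64 (t = 4 - 68 = -64)
A(o) = 4*o² (A(o) = (2*o)*(2*o) = 4*o²)
F = 9485/2 (F = -3/8 + (⅛)*37943 = -3/8 + 37943/8 = 9485/2 ≈ 4742.5)
V(a) = (95 + a)/(-64 + a) (V(a) = (a + 95)/(a - 64) = (95 + a)/(-64 + a))
F - V(A(12)) = 9485/2 - (95 + 4*12²)/(-64 + 4*12²) = 9485/2 - (95 + 4*144)/(-64 + 4*144) = 9485/2 - (95 + 576)/(-64 + 576) = 9485/2 - 671/512 = 2427489/512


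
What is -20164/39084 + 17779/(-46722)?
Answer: -45471579/50724518 ≈ -0.89644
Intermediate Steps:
-20164/39084 + 17779/(-46722) = -20164*1/39084 + 17779*(-1/46722) = -5041/9771 - 17779/46722 = -45471579/50724518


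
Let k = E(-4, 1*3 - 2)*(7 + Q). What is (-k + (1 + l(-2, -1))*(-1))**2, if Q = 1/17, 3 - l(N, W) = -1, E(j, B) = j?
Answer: 156025/289 ≈ 539.88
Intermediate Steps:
l(N, W) = 4 (l(N, W) = 3 - 1*(-1) = 3 + 1 = 4)
Q = 1/17 ≈ 0.058824
k = -480/17 (k = -4*(7 + 1/17) = -4*120/17 = -480/17 ≈ -28.235)
(-k + (1 + l(-2, -1))*(-1))**2 = (-1*(-480/17) + (1 + 4)*(-1))**2 = (480/17 + 5*(-1))**2 = (480/17 - 5)**2 = (395/17)**2 = 156025/289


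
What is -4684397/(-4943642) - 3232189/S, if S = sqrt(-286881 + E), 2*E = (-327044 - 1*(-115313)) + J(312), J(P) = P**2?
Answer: 4684397/4943642 + 3232189*I*sqrt(152922)/229383 ≈ 0.94756 + 5510.2*I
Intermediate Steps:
E = -114387/2 (E = ((-327044 - 1*(-115313)) + 312**2)/2 = ((-327044 + 115313) + 97344)/2 = (-211731 + 97344)/2 = (1/2)*(-114387) = -114387/2 ≈ -57194.)
S = 3*I*sqrt(152922)/2 (S = sqrt(-286881 - 114387/2) = sqrt(-688149/2) = 3*I*sqrt(152922)/2 ≈ 586.58*I)
-4684397/(-4943642) - 3232189/S = -4684397/(-4943642) - 3232189*(-I*sqrt(152922)/229383) = -4684397*(-1/4943642) - (-3232189)*I*sqrt(152922)/229383 = 4684397/4943642 + 3232189*I*sqrt(152922)/229383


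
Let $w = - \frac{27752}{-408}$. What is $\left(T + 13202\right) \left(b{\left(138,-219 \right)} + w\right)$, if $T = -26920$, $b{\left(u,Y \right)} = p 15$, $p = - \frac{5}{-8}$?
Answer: $- \frac{216586643}{204} \approx -1.0617 \cdot 10^{6}$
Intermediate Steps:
$p = \frac{5}{8}$ ($p = \left(-5\right) \left(- \frac{1}{8}\right) = \frac{5}{8} \approx 0.625$)
$w = \frac{3469}{51}$ ($w = \left(-27752\right) \left(- \frac{1}{408}\right) = \frac{3469}{51} \approx 68.02$)
$b{\left(u,Y \right)} = \frac{75}{8}$ ($b{\left(u,Y \right)} = \frac{5}{8} \cdot 15 = \frac{75}{8}$)
$\left(T + 13202\right) \left(b{\left(138,-219 \right)} + w\right) = \left(-26920 + 13202\right) \left(\frac{75}{8} + \frac{3469}{51}\right) = \left(-13718\right) \frac{31577}{408} = - \frac{216586643}{204}$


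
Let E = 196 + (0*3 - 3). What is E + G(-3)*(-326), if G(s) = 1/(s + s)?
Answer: 742/3 ≈ 247.33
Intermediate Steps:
G(s) = 1/(2*s)
E = 193 (E = 196 + (0 - 3) = 196 - 3 = 193)
E + G(-3)*(-326) = 193 + ((1/2)/(-3))*(-326) = 193 + ((1/2)*(-1/3))*(-326) = 193 - 1/6*(-326) = 193 + 163/3 = 742/3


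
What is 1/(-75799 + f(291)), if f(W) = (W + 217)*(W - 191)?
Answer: -1/24999 ≈ -4.0002e-5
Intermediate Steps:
f(W) = (-191 + W)*(217 + W) (f(W) = (217 + W)*(-191 + W) = (-191 + W)*(217 + W))
1/(-75799 + f(291)) = 1/(-75799 + (-41447 + 291**2 + 26*291)) = 1/(-75799 + (-41447 + 84681 + 7566)) = 1/(-75799 + 50800) = 1/(-24999) = -1/24999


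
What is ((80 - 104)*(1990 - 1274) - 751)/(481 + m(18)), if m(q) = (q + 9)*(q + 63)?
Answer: -17935/2668 ≈ -6.7223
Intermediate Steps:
m(q) = (9 + q)*(63 + q)
((80 - 104)*(1990 - 1274) - 751)/(481 + m(18)) = ((80 - 104)*(1990 - 1274) - 751)/(481 + (567 + 18² + 72*18)) = (-24*716 - 751)/(481 + (567 + 324 + 1296)) = (-17184 - 751)/(481 + 2187) = -17935/2668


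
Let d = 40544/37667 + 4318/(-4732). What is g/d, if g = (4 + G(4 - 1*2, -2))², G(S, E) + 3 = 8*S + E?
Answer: 954858450/695431 ≈ 1373.0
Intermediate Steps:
G(S, E) = -3 + E + 8*S (G(S, E) = -3 + (8*S + E) = -3 + (E + 8*S) = -3 + E + 8*S)
d = 2086293/12731446 (d = 40544*(1/37667) + 4318*(-1/4732) = 5792/5381 - 2159/2366 = 2086293/12731446 ≈ 0.16387)
g = 225 (g = (4 + (-3 - 2 + 8*(4 - 1*2)))² = (4 + (-3 - 2 + 8*(4 - 2)))² = (4 + (-3 - 2 + 8*2))² = (4 + (-3 - 2 + 16))² = (4 + 11)² = 15² = 225)
g/d = 225/(2086293/12731446) = 225*(12731446/2086293) = 954858450/695431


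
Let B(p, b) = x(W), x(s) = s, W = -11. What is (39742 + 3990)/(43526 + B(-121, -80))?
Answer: 43732/43515 ≈ 1.0050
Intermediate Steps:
B(p, b) = -11
(39742 + 3990)/(43526 + B(-121, -80)) = (39742 + 3990)/(43526 - 11) = 43732/43515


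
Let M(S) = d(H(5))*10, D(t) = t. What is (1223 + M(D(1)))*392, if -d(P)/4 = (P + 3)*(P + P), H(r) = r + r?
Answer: -3597384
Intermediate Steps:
H(r) = 2*r
d(P) = -8*P*(3 + P) (d(P) = -4*(P + 3)*(P + P) = -4*(3 + P)*2*P = -8*P*(3 + P))
M(S) = -10400 (M(S) = -8*2*5*(3 + 2*5)*10 = -8*10*(3 + 10)*10 = -8*10*13*10 = -1040*10 = -10400)
(1223 + M(D(1)))*392 = (1223 - 10400)*392 = -9177*392 = -3597384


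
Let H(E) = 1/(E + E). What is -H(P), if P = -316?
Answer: 1/632 ≈ 0.0015823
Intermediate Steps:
H(E) = 1/(2*E)
-H(P) = -1/(2*(-316)) = -(-1)/(2*316) = -1*(-1/632) = 1/632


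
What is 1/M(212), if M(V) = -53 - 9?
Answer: -1/62 ≈ -0.016129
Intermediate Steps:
M(V) = -62
1/M(212) = 1/(-62) = -1/62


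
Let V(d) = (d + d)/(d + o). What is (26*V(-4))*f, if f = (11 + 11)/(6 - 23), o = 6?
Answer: 2288/17 ≈ 134.59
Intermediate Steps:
V(d) = 2*d/(6 + d) (V(d) = (d + d)/(d + 6) = (2*d)/(6 + d) = 2*d/(6 + d))
f = -22/17 (f = 22/(-17) = 22*(-1/17) = -22/17 ≈ -1.2941)
(26*V(-4))*f = (26*(2*(-4)/(6 - 4)))*(-22/17) = (26*(2*(-4)/2))*(-22/17) = (26*(2*(-4)*(1/2)))*(-22/17) = (26*(-4))*(-22/17) = -104*(-22/17) = 2288/17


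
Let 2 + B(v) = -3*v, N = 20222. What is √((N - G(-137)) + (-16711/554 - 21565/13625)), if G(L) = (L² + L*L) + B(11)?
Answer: I*√1578259880391422/301930 ≈ 131.58*I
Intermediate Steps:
B(v) = -2 - 3*v
G(L) = -35 + 2*L² (G(L) = (L² + L*L) + (-2 - 3*11) = (L² + L²) + (-2 - 33) = 2*L² - 35 = -35 + 2*L²)
√((N - G(-137)) + (-16711/554 - 21565/13625)) = √((20222 - (-35 + 2*(-137)²)) + (-16711/554 - 21565/13625)) = √((20222 - (-35 + 2*18769)) + (-16711*1/554 - 21565*1/13625)) = √((20222 - (-35 + 37538)) + (-16711/554 - 4313/2725)) = √((20222 - 1*37503) - 47926877/1509650) = √((20222 - 37503) - 47926877/1509650) = √(-17281 - 47926877/1509650) = √(-26136188527/1509650) = I*√1578259880391422/301930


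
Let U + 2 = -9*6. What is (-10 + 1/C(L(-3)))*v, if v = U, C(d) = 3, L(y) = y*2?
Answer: 1624/3 ≈ 541.33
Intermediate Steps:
L(y) = 2*y
U = -56 (U = -2 - 9*6 = -2 - 54 = -56)
v = -56
(-10 + 1/C(L(-3)))*v = (-10 + 1/3)*(-56) = -29/3*(-56) = 1624/3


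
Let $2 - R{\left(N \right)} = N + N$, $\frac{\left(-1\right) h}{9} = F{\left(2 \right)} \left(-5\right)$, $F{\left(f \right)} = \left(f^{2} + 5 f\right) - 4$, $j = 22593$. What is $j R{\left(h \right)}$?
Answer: $-20288514$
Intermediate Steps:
$F{\left(f \right)} = -4 + f^{2} + 5 f$
$h = 450$ ($h = - 9 \left(-4 + 2^{2} + 5 \cdot 2\right) \left(-5\right) = - 9 \left(-4 + 4 + 10\right) \left(-5\right) = - 9 \cdot 10 \left(-5\right) = \left(-9\right) \left(-50\right) = 450$)
$R{\left(N \right)} = 2 - 2 N$ ($R{\left(N \right)} = 2 - \left(N + N\right) = 2 - 2 N$)
$j R{\left(h \right)} = 22593 \left(2 - 900\right) = 22593 \left(-898\right) = -20288514$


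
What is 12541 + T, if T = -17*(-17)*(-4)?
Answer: 11385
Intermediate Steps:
T = -1156 (T = 289*(-4) = -1156)
12541 + T = 12541 - 1156 = 11385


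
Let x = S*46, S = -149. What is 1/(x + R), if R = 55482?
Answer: 1/48628 ≈ 2.0564e-5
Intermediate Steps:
x = -6854 (x = -149*46 = -6854)
1/(x + R) = 1/(-6854 + 55482) = 1/48628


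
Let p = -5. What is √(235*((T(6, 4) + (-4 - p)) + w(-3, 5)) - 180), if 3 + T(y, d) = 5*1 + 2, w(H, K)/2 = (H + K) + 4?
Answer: √3815 ≈ 61.766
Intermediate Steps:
w(H, K) = 8 + 2*H + 2*K (w(H, K) = 2*((H + K) + 4) = 2*(4 + H + K) = 8 + 2*H + 2*K)
T(y, d) = 4 (T(y, d) = -3 + (5*1 + 2) = -3 + (5 + 2) = -3 + 7 = 4)
√(235*((T(6, 4) + (-4 - p)) + w(-3, 5)) - 180) = √(235*((4 + (-4 - 1*(-5))) + (8 + 2*(-3) + 2*5)) - 180) = √(235*((4 + (-4 + 5)) + (8 - 6 + 10)) - 180) = √(235*((4 + 1) + 12) - 180) = √(235*(5 + 12) - 180) = √(235*17 - 180) = √(3995 - 180) = √3815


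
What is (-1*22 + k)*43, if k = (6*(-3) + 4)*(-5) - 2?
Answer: 1978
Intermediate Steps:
k = 68 (k = (-18 + 4)*(-5) - 2 = -14*(-5) - 2 = 70 - 2 = 68)
(-1*22 + k)*43 = (-1*22 + 68)*43 = (-22 + 68)*43 = 46*43 = 1978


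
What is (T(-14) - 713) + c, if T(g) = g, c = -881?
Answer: -1608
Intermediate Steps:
(T(-14) - 713) + c = (-14 - 713) - 881 = -727 - 881 = -1608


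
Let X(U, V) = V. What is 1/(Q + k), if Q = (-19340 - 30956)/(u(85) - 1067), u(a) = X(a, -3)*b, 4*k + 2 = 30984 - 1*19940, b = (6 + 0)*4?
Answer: 2278/6389011 ≈ 0.00035655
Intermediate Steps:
b = 24 (b = 6*4 = 24)
k = 5521/2 (k = -½ + (30984 - 1*19940)/4 = -½ + (30984 - 19940)/4 = -½ + (¼)*11044 = -½ + 2761 = 5521/2 ≈ 2760.5)
u(a) = -72 (u(a) = -3*24 = -72)
Q = 50296/1139 (Q = (-19340 - 30956)/(-72 - 1067) = -50296/(-1139) = -50296*(-1/1139) = 50296/1139 ≈ 44.158)
1/(Q + k) = 1/(50296/1139 + 5521/2) = 1/(6389011/2278) = 2278/6389011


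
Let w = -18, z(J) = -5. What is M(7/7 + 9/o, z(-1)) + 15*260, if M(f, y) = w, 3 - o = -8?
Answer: 3882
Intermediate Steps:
o = 11 (o = 3 - 1*(-8) = 3 + 8 = 11)
M(f, y) = -18
M(7/7 + 9/o, z(-1)) + 15*260 = -18 + 15*260 = -18 + 3900 = 3882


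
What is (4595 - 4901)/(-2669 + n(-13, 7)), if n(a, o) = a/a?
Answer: 153/1334 ≈ 0.11469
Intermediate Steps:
n(a, o) = 1
(4595 - 4901)/(-2669 + n(-13, 7)) = (4595 - 4901)/(-2669 + 1) = -306/(-2668) = -306*(-1/2668) = 153/1334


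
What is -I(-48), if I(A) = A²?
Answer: -2304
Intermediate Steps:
-I(-48) = -1*(-48)² = -1*2304 = -2304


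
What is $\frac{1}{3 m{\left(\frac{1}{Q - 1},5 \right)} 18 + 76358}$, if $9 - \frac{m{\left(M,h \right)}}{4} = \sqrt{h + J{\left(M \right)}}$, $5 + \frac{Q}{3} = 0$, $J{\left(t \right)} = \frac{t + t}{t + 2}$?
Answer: $\frac{71393}{5590004734} + \frac{162 \sqrt{527}}{47515040239} \approx 1.285 \cdot 10^{-5}$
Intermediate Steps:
$J{\left(t \right)} = \frac{2 t}{2 + t}$
$Q = -15$ ($Q = -15 + 3 \cdot 0 = -15 + 0 = -15$)
$m{\left(M,h \right)} = 36 - 4 \sqrt{h + \frac{2 M}{2 + M}}$
$\frac{1}{3 m{\left(\frac{1}{Q - 1},5 \right)} 18 + 76358} = \frac{1}{3 \left(36 - 4 \sqrt{\frac{\frac{2}{-15 - 1} + 5 \left(2 + \frac{1}{-15 - 1}\right)}{2 + \frac{1}{-15 - 1}}}\right) 18 + 76358} = \frac{1}{3 \left(36 - 4 \sqrt{\frac{\frac{2}{-16} + 5 \left(2 + \frac{1}{-16}\right)}{2 + \frac{1}{-16}}}\right) 18 + 76358} = \frac{1}{3 \left(36 - 4 \sqrt{\frac{2 \left(- \frac{1}{16}\right) + 5 \left(2 - \frac{1}{16}\right)}{2 - \frac{1}{16}}}\right) 18 + 76358} = \frac{1}{3 \left(36 - 4 \sqrt{\frac{- \frac{1}{8} + 5 \cdot \frac{31}{16}}{\frac{31}{16}}}\right) 18 + 76358} = \frac{1}{3 \left(36 - 4 \sqrt{\frac{16 \left(- \frac{1}{8} + \frac{155}{16}\right)}{31}}\right) 18 + 76358} = \frac{1}{3 \left(36 - 4 \sqrt{\frac{16}{31} \cdot \frac{153}{16}}\right) 18 + 76358} = \frac{1}{3 \left(36 - 4 \sqrt{\frac{153}{31}}\right) 18 + 76358} = \frac{1}{3 \left(36 - 4 \frac{3 \sqrt{527}}{31}\right) 18 + 76358} = \frac{1}{3 \left(36 - \frac{12 \sqrt{527}}{31}\right) 18 + 76358} = \frac{1}{\left(108 - \frac{36 \sqrt{527}}{31}\right) 18 + 76358} = \frac{1}{\left(1944 - \frac{648 \sqrt{527}}{31}\right) + 76358} = \frac{1}{78302 - \frac{648 \sqrt{527}}{31}}$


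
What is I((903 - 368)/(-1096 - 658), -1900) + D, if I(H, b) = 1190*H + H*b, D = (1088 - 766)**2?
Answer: 91120793/877 ≈ 1.0390e+5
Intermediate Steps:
D = 103684 (D = 322**2 = 103684)
I((903 - 368)/(-1096 - 658), -1900) + D = ((903 - 368)/(-1096 - 658))*(1190 - 1900) + 103684 = (535/(-1754))*(-710) + 103684 = (535*(-1/1754))*(-710) + 103684 = -535/1754*(-710) + 103684 = 189925/877 + 103684 = 91120793/877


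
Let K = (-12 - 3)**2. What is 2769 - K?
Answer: 2544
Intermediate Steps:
K = 225 (K = (-15)**2 = 225)
2769 - K = 2769 - 1*225 = 2769 - 225 = 2544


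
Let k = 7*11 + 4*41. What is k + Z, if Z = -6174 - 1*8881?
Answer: -14814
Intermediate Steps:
Z = -15055 (Z = -6174 - 8881 = -15055)
k = 241 (k = 77 + 164 = 241)
k + Z = 241 - 15055 = -14814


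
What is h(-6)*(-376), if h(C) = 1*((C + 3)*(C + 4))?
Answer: -2256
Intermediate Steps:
h(C) = (3 + C)*(4 + C) (h(C) = 1*((3 + C)*(4 + C)) = (3 + C)*(4 + C))
h(-6)*(-376) = (12 + (-6)**2 + 7*(-6))*(-376) = (12 + 36 - 42)*(-376) = 6*(-376) = -2256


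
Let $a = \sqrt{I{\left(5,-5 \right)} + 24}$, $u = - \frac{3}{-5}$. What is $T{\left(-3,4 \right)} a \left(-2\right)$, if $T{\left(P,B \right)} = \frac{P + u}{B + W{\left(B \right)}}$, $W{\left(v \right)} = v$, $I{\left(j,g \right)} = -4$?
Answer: $\frac{6 \sqrt{5}}{5} \approx 2.6833$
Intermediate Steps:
$u = \frac{3}{5}$ ($u = \left(-3\right) \left(- \frac{1}{5}\right) = \frac{3}{5} \approx 0.6$)
$a = 2 \sqrt{5}$ ($a = \sqrt{-4 + 24} = \sqrt{20} = 2 \sqrt{5} \approx 4.4721$)
$T{\left(P,B \right)} = \frac{\frac{3}{5} + P}{2 B}$ ($T{\left(P,B \right)} = \frac{P + \frac{3}{5}}{B + B} = \frac{\frac{3}{5} + P}{2 B}$)
$T{\left(-3,4 \right)} a \left(-2\right) = \frac{3 + 5 \left(-3\right)}{10 \cdot 4} \cdot 2 \sqrt{5} \left(-2\right) = \frac{1}{10} \cdot \frac{1}{4} \left(3 - 15\right) 2 \sqrt{5} \left(-2\right) = \frac{1}{10} \cdot \frac{1}{4} \left(-12\right) 2 \sqrt{5} \left(-2\right) = - \frac{3 \cdot 2 \sqrt{5}}{10} \left(-2\right) = - \frac{3 \sqrt{5}}{5} \left(-2\right) = \frac{6 \sqrt{5}}{5}$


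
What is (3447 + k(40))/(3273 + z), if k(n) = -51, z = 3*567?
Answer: 566/829 ≈ 0.68275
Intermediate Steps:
z = 1701
(3447 + k(40))/(3273 + z) = (3447 - 51)/(3273 + 1701) = 3396/4974 = 3396*(1/4974) = 566/829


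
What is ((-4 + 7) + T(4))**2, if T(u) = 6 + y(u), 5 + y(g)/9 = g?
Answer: 0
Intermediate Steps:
y(g) = -45 + 9*g
T(u) = -39 + 9*u (T(u) = 6 + (-45 + 9*u) = -39 + 9*u)
((-4 + 7) + T(4))**2 = ((-4 + 7) + (-39 + 9*4))**2 = (3 + (-39 + 36))**2 = (3 - 3)**2 = 0**2 = 0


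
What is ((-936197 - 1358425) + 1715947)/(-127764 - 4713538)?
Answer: 578675/4841302 ≈ 0.11953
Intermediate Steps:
((-936197 - 1358425) + 1715947)/(-127764 - 4713538) = (-2294622 + 1715947)/(-4841302) = -578675*(-1/4841302) = 578675/4841302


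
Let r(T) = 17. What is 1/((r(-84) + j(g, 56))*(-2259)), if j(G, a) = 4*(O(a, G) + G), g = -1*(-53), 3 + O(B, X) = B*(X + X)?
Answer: -1/54127899 ≈ -1.8475e-8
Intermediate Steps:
O(B, X) = -3 + 2*B*X (O(B, X) = -3 + B*(X + X) = -3 + B*(2*X) = -3 + 2*B*X)
g = 53
j(G, a) = -12 + 4*G + 8*G*a (j(G, a) = 4*((-3 + 2*a*G) + G) = 4*((-3 + 2*G*a) + G) = 4*(-3 + G + 2*G*a) = -12 + 4*G + 8*G*a)
1/((r(-84) + j(g, 56))*(-2259)) = 1/((17 + (-12 + 4*53 + 8*53*56))*(-2259)) = -1/2259/(17 + (-12 + 212 + 23744)) = -1/2259/(17 + 23944) = -1/2259/23961 = (1/23961)*(-1/2259) = -1/54127899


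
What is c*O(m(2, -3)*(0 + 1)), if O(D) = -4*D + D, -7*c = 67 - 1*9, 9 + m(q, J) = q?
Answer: -174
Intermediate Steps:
m(q, J) = -9 + q
c = -58/7 (c = -(67 - 1*9)/7 = -(67 - 9)/7 = -⅐*58 = -58/7 ≈ -8.2857)
O(D) = -3*D
c*O(m(2, -3)*(0 + 1)) = -(-174)*(-9 + 2)*(0 + 1)/7 = -(-174)*(-7*1)/7 = -(-174)*(-7)/7 = -58/7*21 = -174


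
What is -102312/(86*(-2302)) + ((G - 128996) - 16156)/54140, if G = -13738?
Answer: -647914985/267955102 ≈ -2.4180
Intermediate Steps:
-102312/(86*(-2302)) + ((G - 128996) - 16156)/54140 = -102312/(86*(-2302)) + ((-13738 - 128996) - 16156)/54140 = -102312/(-197972) + (-142734 - 16156)*(1/54140) = -102312*(-1/197972) - 158890*1/54140 = 25578/49493 - 15889/5414 = -647914985/267955102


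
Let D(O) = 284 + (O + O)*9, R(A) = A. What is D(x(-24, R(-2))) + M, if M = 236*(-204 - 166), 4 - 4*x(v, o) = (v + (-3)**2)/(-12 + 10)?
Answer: -348207/4 ≈ -87052.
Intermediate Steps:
x(v, o) = 17/8 + v/8 (x(v, o) = 1 - (v + (-3)**2)/(4*(-12 + 10)) = 1 - (v + 9)/(4*(-2)) = 1 - (9 + v)*(-1)/(4*2) = 1 - (-9/2 - v/2)/4 = 1 + (9/8 + v/8) = 17/8 + v/8)
M = -87320 (M = 236*(-370) = -87320)
D(O) = 284 + 18*O (D(O) = 284 + (2*O)*9 = 284 + 18*O)
D(x(-24, R(-2))) + M = (284 + 18*(17/8 + (1/8)*(-24))) - 87320 = (284 + 18*(17/8 - 3)) - 87320 = (284 + 18*(-7/8)) - 87320 = (284 - 63/4) - 87320 = 1073/4 - 87320 = -348207/4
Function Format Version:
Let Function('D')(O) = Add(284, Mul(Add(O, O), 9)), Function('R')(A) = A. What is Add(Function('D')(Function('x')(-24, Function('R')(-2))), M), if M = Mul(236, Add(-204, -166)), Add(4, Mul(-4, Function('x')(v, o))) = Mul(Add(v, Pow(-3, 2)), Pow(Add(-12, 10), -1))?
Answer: Rational(-348207, 4) ≈ -87052.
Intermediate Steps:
Function('x')(v, o) = Add(Rational(17, 8), Mul(Rational(1, 8), v)) (Function('x')(v, o) = Add(1, Mul(Rational(-1, 4), Mul(Add(v, Pow(-3, 2)), Pow(Add(-12, 10), -1)))) = Add(1, Mul(Rational(-1, 4), Mul(Add(v, 9), Pow(-2, -1)))) = Add(1, Mul(Rational(-1, 4), Mul(Add(9, v), Rational(-1, 2)))) = Add(1, Mul(Rational(-1, 4), Add(Rational(-9, 2), Mul(Rational(-1, 2), v)))) = Add(1, Add(Rational(9, 8), Mul(Rational(1, 8), v))) = Add(Rational(17, 8), Mul(Rational(1, 8), v)))
M = -87320 (M = Mul(236, -370) = -87320)
Function('D')(O) = Add(284, Mul(18, O)) (Function('D')(O) = Add(284, Mul(Mul(2, O), 9)) = Add(284, Mul(18, O)))
Add(Function('D')(Function('x')(-24, Function('R')(-2))), M) = Add(Add(284, Mul(18, Add(Rational(17, 8), Mul(Rational(1, 8), -24)))), -87320) = Add(Add(284, Mul(18, Add(Rational(17, 8), -3))), -87320) = Add(Add(284, Mul(18, Rational(-7, 8))), -87320) = Add(Add(284, Rational(-63, 4)), -87320) = Add(Rational(1073, 4), -87320) = Rational(-348207, 4)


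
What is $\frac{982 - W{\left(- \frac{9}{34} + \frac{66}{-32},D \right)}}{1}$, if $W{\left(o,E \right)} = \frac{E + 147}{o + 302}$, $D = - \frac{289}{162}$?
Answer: $\frac{6480348562}{6602391} \approx 981.52$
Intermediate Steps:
$D = - \frac{289}{162}$ ($D = \left(-289\right) \frac{1}{162} = - \frac{289}{162} \approx -1.784$)
$W{\left(o,E \right)} = \frac{147 + E}{302 + o}$
$\frac{982 - W{\left(- \frac{9}{34} + \frac{66}{-32},D \right)}}{1} = \frac{982 - \frac{147 - \frac{289}{162}}{302 + \left(- \frac{9}{34} + \frac{66}{-32}\right)}}{1} = 1 \left(982 - \frac{1}{302 + \left(\left(-9\right) \frac{1}{34} + 66 \left(- \frac{1}{32}\right)\right)} \frac{23525}{162}\right) = 1 \left(982 - \frac{1}{302 - \frac{633}{272}} \cdot \frac{23525}{162}\right) = 1 \left(982 - \frac{1}{\frac{81511}{272}} \cdot \frac{23525}{162}\right) = 1 \left(982 - \frac{272}{81511} \cdot \frac{23525}{162}\right) = 1 \left(982 - \frac{3199400}{6602391}\right) = 1 \cdot \frac{6480348562}{6602391} = \frac{6480348562}{6602391}$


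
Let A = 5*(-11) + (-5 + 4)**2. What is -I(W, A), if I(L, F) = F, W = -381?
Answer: 54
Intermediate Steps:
A = -54 (A = -55 + (-1)**2 = -55 + 1 = -54)
-I(W, A) = -1*(-54) = 54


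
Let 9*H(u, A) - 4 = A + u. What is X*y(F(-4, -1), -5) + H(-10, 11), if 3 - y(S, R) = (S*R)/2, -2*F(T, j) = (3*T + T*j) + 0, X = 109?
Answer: 12758/9 ≈ 1417.6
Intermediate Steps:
H(u, A) = 4/9 + A/9 + u/9 (H(u, A) = 4/9 + (A + u)/9 = 4/9 + (A/9 + u/9) = 4/9 + A/9 + u/9)
F(T, j) = -3*T/2 - T*j/2 (F(T, j) = -((3*T + T*j) + 0)/2 = -(3*T + T*j)/2 = -3*T/2 - T*j/2)
y(S, R) = 3 - R*S/2 (y(S, R) = 3 - S*R/2 = 3 - R*S/2)
X*y(F(-4, -1), -5) + H(-10, 11) = 109*(3 - ½*(-5)*(-½*(-4)*(3 - 1))) + (4/9 + (⅑)*11 + (⅑)*(-10)) = 109*(3 - ½*(-5)*(-½*(-4)*2)) + (4/9 + 11/9 - 10/9) = 109*(3 - ½*(-5)*4) + 5/9 = 109*(3 + 10) + 5/9 = 109*13 + 5/9 = 1417 + 5/9 = 12758/9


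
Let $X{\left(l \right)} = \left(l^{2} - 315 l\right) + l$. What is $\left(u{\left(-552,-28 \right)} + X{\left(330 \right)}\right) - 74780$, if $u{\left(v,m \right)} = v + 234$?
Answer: $-69818$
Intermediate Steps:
$u{\left(v,m \right)} = 234 + v$
$X{\left(l \right)} = l^{2} - 314 l$
$\left(u{\left(-552,-28 \right)} + X{\left(330 \right)}\right) - 74780 = \left(\left(234 - 552\right) + 330 \left(-314 + 330\right)\right) - 74780 = \left(-318 + 330 \cdot 16\right) - 74780 = \left(-318 + 5280\right) - 74780 = 4962 - 74780 = -69818$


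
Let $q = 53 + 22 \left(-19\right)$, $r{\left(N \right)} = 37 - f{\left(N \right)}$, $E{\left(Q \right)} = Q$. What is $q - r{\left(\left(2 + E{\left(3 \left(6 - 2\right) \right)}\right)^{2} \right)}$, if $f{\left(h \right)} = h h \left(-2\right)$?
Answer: $-77234$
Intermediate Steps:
$f{\left(h \right)} = - 2 h^{2}$ ($f{\left(h \right)} = h^{2} \left(-2\right) = - 2 h^{2}$)
$r{\left(N \right)} = 37 + 2 N^{2}$ ($r{\left(N \right)} = 37 - - 2 N^{2} = 37 + 2 N^{2}$)
$q = -365$ ($q = 53 - 418 = -365$)
$q - r{\left(\left(2 + E{\left(3 \left(6 - 2\right) \right)}\right)^{2} \right)} = -365 - \left(37 + 2 \left(\left(2 + 3 \left(6 - 2\right)\right)^{2}\right)^{2}\right) = -365 - \left(37 + 2 \left(\left(2 + 3 \cdot 4\right)^{2}\right)^{2}\right) = -365 - \left(37 + 2 \left(\left(2 + 12\right)^{2}\right)^{2}\right) = -365 - \left(37 + 2 \left(14^{2}\right)^{2}\right) = -365 - \left(37 + 2 \cdot 196^{2}\right) = -365 - \left(37 + 2 \cdot 38416\right) = -365 - \left(37 + 76832\right) = -365 - 76869 = -77234$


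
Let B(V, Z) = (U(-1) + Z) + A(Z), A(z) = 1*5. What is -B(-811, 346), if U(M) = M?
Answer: -350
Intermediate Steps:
A(z) = 5
B(V, Z) = 4 + Z (B(V, Z) = (-1 + Z) + 5 = 4 + Z)
-B(-811, 346) = -(4 + 346) = -1*350 = -350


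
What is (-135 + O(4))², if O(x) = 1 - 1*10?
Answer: 20736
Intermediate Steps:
O(x) = -9 (O(x) = 1 - 10 = -9)
(-135 + O(4))² = (-135 - 9)² = (-144)² = 20736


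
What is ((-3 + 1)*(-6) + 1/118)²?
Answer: 2007889/13924 ≈ 144.20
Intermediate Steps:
((-3 + 1)*(-6) + 1/118)² = (-2*(-6) + 1/118)² = (12 + 1/118)² = (1417/118)² = 2007889/13924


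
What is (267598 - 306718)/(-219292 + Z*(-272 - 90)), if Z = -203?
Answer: 6520/24301 ≈ 0.26830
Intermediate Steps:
(267598 - 306718)/(-219292 + Z*(-272 - 90)) = (267598 - 306718)/(-219292 - 203*(-272 - 90)) = -39120/(-219292 - 203*(-362)) = -39120/(-219292 + 73486) = -39120/(-145806) = -39120*(-1/145806) = 6520/24301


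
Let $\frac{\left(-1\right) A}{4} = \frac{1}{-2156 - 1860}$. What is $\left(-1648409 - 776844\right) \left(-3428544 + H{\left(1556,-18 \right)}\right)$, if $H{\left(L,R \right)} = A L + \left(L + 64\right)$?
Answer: $\frac{2086099642231355}{251} \approx 8.3112 \cdot 10^{12}$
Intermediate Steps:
$A = \frac{1}{1004}$ ($A = - \frac{4}{-2156 - 1860} = - \frac{4}{-4016} = \left(-4\right) \left(- \frac{1}{4016}\right) = \frac{1}{1004} \approx 0.00099602$)
$H{\left(L,R \right)} = 64 + \frac{1005 L}{1004}$ ($H{\left(L,R \right)} = \frac{L}{1004} + \left(L + 64\right) = \frac{L}{1004} + \left(64 + L\right) = 64 + \frac{1005 L}{1004}$)
$\left(-1648409 - 776844\right) \left(-3428544 + H{\left(1556,-18 \right)}\right) = \left(-1648409 - 776844\right) \left(-3428544 + \left(64 + \frac{1005}{1004} \cdot 1556\right)\right) = - 2425253 \left(-3428544 + \left(64 + \frac{390945}{251}\right)\right) = - 2425253 \left(-3428544 + \frac{407009}{251}\right) = \left(-2425253\right) \left(- \frac{860157535}{251}\right) = \frac{2086099642231355}{251}$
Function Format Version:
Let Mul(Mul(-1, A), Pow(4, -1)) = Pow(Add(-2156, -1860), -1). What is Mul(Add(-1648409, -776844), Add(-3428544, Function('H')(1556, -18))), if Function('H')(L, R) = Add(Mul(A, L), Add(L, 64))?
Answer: Rational(2086099642231355, 251) ≈ 8.3112e+12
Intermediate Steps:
A = Rational(1, 1004) (A = Mul(-4, Pow(Add(-2156, -1860), -1)) = Mul(-4, Pow(-4016, -1)) = Mul(-4, Rational(-1, 4016)) = Rational(1, 1004) ≈ 0.00099602)
Function('H')(L, R) = Add(64, Mul(Rational(1005, 1004), L)) (Function('H')(L, R) = Add(Mul(Rational(1, 1004), L), Add(L, 64)) = Add(Mul(Rational(1, 1004), L), Add(64, L)) = Add(64, Mul(Rational(1005, 1004), L)))
Mul(Add(-1648409, -776844), Add(-3428544, Function('H')(1556, -18))) = Mul(Add(-1648409, -776844), Add(-3428544, Add(64, Mul(Rational(1005, 1004), 1556)))) = Mul(-2425253, Add(-3428544, Add(64, Rational(390945, 251)))) = Mul(-2425253, Add(-3428544, Rational(407009, 251))) = Mul(-2425253, Rational(-860157535, 251)) = Rational(2086099642231355, 251)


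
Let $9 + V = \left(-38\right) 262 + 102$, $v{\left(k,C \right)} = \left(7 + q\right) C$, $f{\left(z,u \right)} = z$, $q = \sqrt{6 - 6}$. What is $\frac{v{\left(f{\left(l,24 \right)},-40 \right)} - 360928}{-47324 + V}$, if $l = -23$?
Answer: $\frac{361208}{57187} \approx 6.3163$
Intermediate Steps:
$q = 0$ ($q = \sqrt{0} = 0$)
$v{\left(k,C \right)} = 7 C$ ($v{\left(k,C \right)} = \left(7 + 0\right) C = 7 C$)
$V = -9863$ ($V = -9 + \left(\left(-38\right) 262 + 102\right) = -9 + \left(-9956 + 102\right) = -9 - 9854 = -9863$)
$\frac{v{\left(f{\left(l,24 \right)},-40 \right)} - 360928}{-47324 + V} = \frac{7 \left(-40\right) - 360928}{-47324 - 9863} = \frac{-280 - 360928}{-57187} = \left(-361208\right) \left(- \frac{1}{57187}\right) = \frac{361208}{57187}$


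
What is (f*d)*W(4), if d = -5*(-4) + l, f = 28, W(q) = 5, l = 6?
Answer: 3640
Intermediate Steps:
d = 26 (d = -5*(-4) + 6 = 20 + 6 = 26)
(f*d)*W(4) = (28*26)*5 = 728*5 = 3640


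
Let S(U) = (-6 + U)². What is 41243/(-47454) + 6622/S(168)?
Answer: -32005871/51890949 ≈ -0.61679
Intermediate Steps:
41243/(-47454) + 6622/S(168) = 41243/(-47454) + 6622/((-6 + 168)²) = 41243*(-1/47454) + 6622/(162²) = -41243/47454 + 6622/26244 = -41243/47454 + 6622*(1/26244) = -41243/47454 + 3311/13122 = -32005871/51890949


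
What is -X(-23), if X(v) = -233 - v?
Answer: 210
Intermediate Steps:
-X(-23) = -(-233 - 1*(-23)) = -(-233 + 23) = -1*(-210) = 210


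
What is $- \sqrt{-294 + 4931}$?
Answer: $- \sqrt{4637} \approx -68.095$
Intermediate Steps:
$- \sqrt{-294 + 4931} = - \sqrt{4637}$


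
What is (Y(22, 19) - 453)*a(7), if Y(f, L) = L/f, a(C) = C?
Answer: -69629/22 ≈ -3165.0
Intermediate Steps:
(Y(22, 19) - 453)*a(7) = (19/22 - 453)*7 = -9947/22*7 = -69629/22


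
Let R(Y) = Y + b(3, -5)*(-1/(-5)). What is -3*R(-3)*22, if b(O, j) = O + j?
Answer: 1122/5 ≈ 224.40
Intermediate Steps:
R(Y) = -2/5 + Y (R(Y) = Y + (3 - 5)*(-1/(-5)) = Y - (-2)*(-1)/5 = Y - 2*1/5 = Y - 2/5 = -2/5 + Y)
-3*R(-3)*22 = -3*(-2/5 - 3)*22 = -3*(-17/5)*22 = (51/5)*22 = 1122/5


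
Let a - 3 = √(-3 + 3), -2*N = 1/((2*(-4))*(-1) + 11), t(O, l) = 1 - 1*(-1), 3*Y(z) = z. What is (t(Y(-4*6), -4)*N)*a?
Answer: -3/19 ≈ -0.15789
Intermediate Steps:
Y(z) = z/3
t(O, l) = 2 (t(O, l) = 1 + 1 = 2)
N = -1/38 (N = -1/(2*((2*(-4))*(-1) + 11)) = -1/(2*(-8*(-1) + 11)) = -1/(2*(8 + 11)) = -½/19 = -½*1/19 = -1/38 ≈ -0.026316)
a = 3 (a = 3 + √(-3 + 3) = 3 + √0 = 3 + 0 = 3)
(t(Y(-4*6), -4)*N)*a = (2*(-1/38))*3 = -1/19*3 = -3/19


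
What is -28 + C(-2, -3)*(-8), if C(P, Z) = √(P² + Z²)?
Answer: -28 - 8*√13 ≈ -56.844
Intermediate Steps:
-28 + C(-2, -3)*(-8) = -28 + √((-2)² + (-3)²)*(-8) = -28 + √(4 + 9)*(-8) = -28 + √13*(-8) = -28 - 8*√13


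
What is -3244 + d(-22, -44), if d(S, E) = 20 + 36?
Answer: -3188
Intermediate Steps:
d(S, E) = 56
-3244 + d(-22, -44) = -3244 + 56 = -3188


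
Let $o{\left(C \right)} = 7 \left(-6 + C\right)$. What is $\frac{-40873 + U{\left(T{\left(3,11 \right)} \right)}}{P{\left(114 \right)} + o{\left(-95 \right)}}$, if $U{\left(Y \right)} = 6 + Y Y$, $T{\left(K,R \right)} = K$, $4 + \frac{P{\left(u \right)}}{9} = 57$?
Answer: $\frac{20429}{115} \approx 177.64$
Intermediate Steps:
$P{\left(u \right)} = 477$ ($P{\left(u \right)} = -36 + 9 \cdot 57 = -36 + 513 = 477$)
$U{\left(Y \right)} = 6 + Y^{2}$
$o{\left(C \right)} = -42 + 7 C$
$\frac{-40873 + U{\left(T{\left(3,11 \right)} \right)}}{P{\left(114 \right)} + o{\left(-95 \right)}} = \frac{-40873 + \left(6 + 3^{2}\right)}{477 + \left(-42 + 7 \left(-95\right)\right)} = \frac{-40873 + \left(6 + 9\right)}{477 - 707} = \frac{-40873 + 15}{477 - 707} = - \frac{40858}{-230} = \left(-40858\right) \left(- \frac{1}{230}\right) = \frac{20429}{115}$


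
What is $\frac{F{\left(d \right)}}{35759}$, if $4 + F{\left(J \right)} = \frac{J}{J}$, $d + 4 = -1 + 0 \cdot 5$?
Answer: $- \frac{3}{35759} \approx -8.3895 \cdot 10^{-5}$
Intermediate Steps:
$d = -5$ ($d = -4 + \left(-1 + 0 \cdot 5\right) = -4 + \left(-1 + 0\right) = -4 - 1 = -5$)
$F{\left(J \right)} = -3$ ($F{\left(J \right)} = -4 + \frac{J}{J} = -4 + 1 = -3$)
$\frac{F{\left(d \right)}}{35759} = - \frac{3}{35759}$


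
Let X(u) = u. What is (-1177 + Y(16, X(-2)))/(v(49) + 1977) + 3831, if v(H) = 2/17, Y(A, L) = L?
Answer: 128743698/33611 ≈ 3830.4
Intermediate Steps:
v(H) = 2/17 (v(H) = 2*(1/17) = 2/17)
(-1177 + Y(16, X(-2)))/(v(49) + 1977) + 3831 = (-1177 - 2)/(2/17 + 1977) + 3831 = -1179/33611/17 + 3831 = -1179*17/33611 + 3831 = -20043/33611 + 3831 = 128743698/33611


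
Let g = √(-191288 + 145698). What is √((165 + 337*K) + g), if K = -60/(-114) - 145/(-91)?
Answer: √(2628754310 + 2989441*I*√45590)/1729 ≈ 29.868 + 3.5743*I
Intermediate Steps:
g = I*√45590 (g = √(-45590) = I*√45590 ≈ 213.52*I)
K = 3665/1729 (K = -60*(-1/114) - 145*(-1/91) = 10/19 + 145/91 = 3665/1729 ≈ 2.1197)
√((165 + 337*K) + g) = √((165 + 337*(3665/1729)) + I*√45590) = √((165 + 1235105/1729) + I*√45590) = √(1520390/1729 + I*√45590)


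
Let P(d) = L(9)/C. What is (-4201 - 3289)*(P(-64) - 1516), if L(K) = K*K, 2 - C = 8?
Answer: 11455955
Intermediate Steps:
C = -6 (C = 2 - 1*8 = 2 - 8 = -6)
L(K) = K**2
P(d) = -27/2 (P(d) = 9**2/(-6) = 81*(-1/6) = -27/2)
(-4201 - 3289)*(P(-64) - 1516) = (-4201 - 3289)*(-27/2 - 1516) = -7490*(-3059/2) = 11455955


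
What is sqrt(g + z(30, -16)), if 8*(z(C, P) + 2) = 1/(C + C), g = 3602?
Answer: 11*sqrt(428430)/120 ≈ 60.000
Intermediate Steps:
z(C, P) = -2 + 1/(16*C) (z(C, P) = -2 + 1/(8*(C + C)) = -2 + 1/(8*((2*C))) = -2 + (1/(2*C))/8 = -2 + 1/(16*C))
sqrt(g + z(30, -16)) = sqrt(3602 + (-2 + (1/16)/30)) = sqrt(3602 + (-2 + (1/16)*(1/30))) = sqrt(3602 + (-2 + 1/480)) = sqrt(3602 - 959/480) = sqrt(1728001/480) = 11*sqrt(428430)/120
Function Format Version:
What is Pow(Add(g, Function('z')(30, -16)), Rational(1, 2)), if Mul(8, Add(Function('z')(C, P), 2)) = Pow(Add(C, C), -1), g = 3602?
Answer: Mul(Rational(11, 120), Pow(428430, Rational(1, 2))) ≈ 60.000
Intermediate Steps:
Function('z')(C, P) = Add(-2, Mul(Rational(1, 16), Pow(C, -1))) (Function('z')(C, P) = Add(-2, Mul(Rational(1, 8), Pow(Add(C, C), -1))) = Add(-2, Mul(Rational(1, 8), Pow(Mul(2, C), -1))) = Add(-2, Mul(Rational(1, 8), Mul(Rational(1, 2), Pow(C, -1)))) = Add(-2, Mul(Rational(1, 16), Pow(C, -1))))
Pow(Add(g, Function('z')(30, -16)), Rational(1, 2)) = Pow(Add(3602, Add(-2, Mul(Rational(1, 16), Pow(30, -1)))), Rational(1, 2)) = Pow(Add(3602, Add(-2, Mul(Rational(1, 16), Rational(1, 30)))), Rational(1, 2)) = Pow(Add(3602, Add(-2, Rational(1, 480))), Rational(1, 2)) = Pow(Add(3602, Rational(-959, 480)), Rational(1, 2)) = Pow(Rational(1728001, 480), Rational(1, 2)) = Mul(Rational(11, 120), Pow(428430, Rational(1, 2)))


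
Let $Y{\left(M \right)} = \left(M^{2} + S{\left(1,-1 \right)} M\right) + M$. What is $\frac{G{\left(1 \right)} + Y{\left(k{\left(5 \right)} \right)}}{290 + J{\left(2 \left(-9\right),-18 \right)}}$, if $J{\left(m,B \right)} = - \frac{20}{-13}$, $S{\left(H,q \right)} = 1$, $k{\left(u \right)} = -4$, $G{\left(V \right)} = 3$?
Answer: $\frac{143}{3790} \approx 0.037731$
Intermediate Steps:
$Y{\left(M \right)} = M^{2} + 2 M$ ($Y{\left(M \right)} = \left(M^{2} + 1 M\right) + M = \left(M^{2} + M\right) + M = \left(M + M^{2}\right) + M = M^{2} + 2 M$)
$J{\left(m,B \right)} = \frac{20}{13}$ ($J{\left(m,B \right)} = \left(-20\right) \left(- \frac{1}{13}\right) = \frac{20}{13}$)
$\frac{G{\left(1 \right)} + Y{\left(k{\left(5 \right)} \right)}}{290 + J{\left(2 \left(-9\right),-18 \right)}} = \frac{3 - 4 \left(2 - 4\right)}{290 + \frac{20}{13}} = \frac{3 - -8}{\frac{3790}{13}} = \left(3 + 8\right) \frac{13}{3790} = 11 \cdot \frac{13}{3790} = \frac{143}{3790}$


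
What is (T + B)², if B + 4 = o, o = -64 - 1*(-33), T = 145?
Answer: 12100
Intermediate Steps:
o = -31 (o = -64 + 33 = -31)
B = -35 (B = -4 - 31 = -35)
(T + B)² = (145 - 35)² = 110² = 12100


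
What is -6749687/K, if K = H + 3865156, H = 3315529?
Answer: -6749687/7180685 ≈ -0.93998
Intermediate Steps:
K = 7180685 (K = 3315529 + 3865156 = 7180685)
-6749687/K = -6749687/7180685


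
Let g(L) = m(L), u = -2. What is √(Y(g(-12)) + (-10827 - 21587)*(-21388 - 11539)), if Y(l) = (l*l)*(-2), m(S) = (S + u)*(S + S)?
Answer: √1067069986 ≈ 32666.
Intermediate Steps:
m(S) = 2*S*(-2 + S) (m(S) = (S - 2)*(S + S) = (-2 + S)*(2*S) = 2*S*(-2 + S))
g(L) = 2*L*(-2 + L)
Y(l) = -2*l² (Y(l) = l²*(-2) = -2*l²)
√(Y(g(-12)) + (-10827 - 21587)*(-21388 - 11539)) = √(-2*576*(-2 - 12)² + (-10827 - 21587)*(-21388 - 11539)) = √(-2*(2*(-12)*(-14))² - 32414*(-32927)) = √(-2*336² + 1067295778) = √(-2*112896 + 1067295778) = √(-225792 + 1067295778) = √1067069986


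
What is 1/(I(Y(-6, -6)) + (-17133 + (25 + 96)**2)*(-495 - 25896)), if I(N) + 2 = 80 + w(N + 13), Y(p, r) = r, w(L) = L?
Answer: 1/65766457 ≈ 1.5205e-8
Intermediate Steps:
I(N) = 91 + N (I(N) = -2 + (80 + (N + 13)) = -2 + (80 + (13 + N)) = -2 + (93 + N) = 91 + N)
1/(I(Y(-6, -6)) + (-17133 + (25 + 96)**2)*(-495 - 25896)) = 1/((91 - 6) + (-17133 + (25 + 96)**2)*(-495 - 25896)) = 1/(85 + (-17133 + 121**2)*(-26391)) = 1/(85 + (-17133 + 14641)*(-26391)) = 1/(85 - 2492*(-26391)) = 1/(85 + 65766372) = 1/65766457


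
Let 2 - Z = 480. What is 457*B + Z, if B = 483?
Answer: 220253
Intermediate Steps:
Z = -478 (Z = 2 - 1*480 = 2 - 480 = -478)
457*B + Z = 457*483 - 478 = 220731 - 478 = 220253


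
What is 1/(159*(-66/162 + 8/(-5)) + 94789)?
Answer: 45/4251142 ≈ 1.0585e-5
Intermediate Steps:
1/(159*(-66/162 + 8/(-5)) + 94789) = 1/(159*(-66*1/162 + 8*(-⅕)) + 94789) = 1/(159*(-11/27 - 8/5) + 94789) = 1/(159*(-271/135) + 94789) = 1/(-14363/45 + 94789) = 1/(4251142/45) = 45/4251142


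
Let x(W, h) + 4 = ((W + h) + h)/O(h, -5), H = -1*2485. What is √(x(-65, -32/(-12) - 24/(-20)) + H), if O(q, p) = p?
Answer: 2*I*√139362/15 ≈ 49.775*I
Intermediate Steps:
H = -2485
x(W, h) = -4 - 2*h/5 - W/5 (x(W, h) = -4 + ((W + h) + h)/(-5) = -4 + (W + 2*h)*(-⅕) = -4 + (-2*h/5 - W/5) = -4 - 2*h/5 - W/5)
√(x(-65, -32/(-12) - 24/(-20)) + H) = √((-4 - 2*(-32/(-12) - 24/(-20))/5 - ⅕*(-65)) - 2485) = √((-4 - 2*(-32*(-1/12) - 24*(-1/20))/5 + 13) - 2485) = √((-4 - 2*(8/3 + 6/5)/5 + 13) - 2485) = √((-4 - ⅖*58/15 + 13) - 2485) = √((-4 - 116/75 + 13) - 2485) = √(559/75 - 2485) = √(-185816/75) = 2*I*√139362/15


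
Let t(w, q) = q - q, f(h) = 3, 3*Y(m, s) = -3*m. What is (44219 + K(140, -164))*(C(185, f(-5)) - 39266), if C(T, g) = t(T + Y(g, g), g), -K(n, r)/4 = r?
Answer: -1762061750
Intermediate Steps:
K(n, r) = -4*r
Y(m, s) = -m (Y(m, s) = (-3*m)/3 = -m)
t(w, q) = 0
C(T, g) = 0
(44219 + K(140, -164))*(C(185, f(-5)) - 39266) = (44219 - 4*(-164))*(0 - 39266) = (44219 + 656)*(-39266) = 44875*(-39266) = -1762061750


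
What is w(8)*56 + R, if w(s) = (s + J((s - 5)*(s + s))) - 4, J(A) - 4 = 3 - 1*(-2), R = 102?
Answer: 830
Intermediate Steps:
J(A) = 9 (J(A) = 4 + (3 - 1*(-2)) = 4 + (3 + 2) = 4 + 5 = 9)
w(s) = 5 + s (w(s) = (s + 9) - 4 = (9 + s) - 4 = 5 + s)
w(8)*56 + R = (5 + 8)*56 + 102 = 13*56 + 102 = 728 + 102 = 830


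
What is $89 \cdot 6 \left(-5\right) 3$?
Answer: $-8010$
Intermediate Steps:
$89 \cdot 6 \left(-5\right) 3 = 89 \left(\left(-30\right) 3\right) = 89 \left(-90\right) = -8010$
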